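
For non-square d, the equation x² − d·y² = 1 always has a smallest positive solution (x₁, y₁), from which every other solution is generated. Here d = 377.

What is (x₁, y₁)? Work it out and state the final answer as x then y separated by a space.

233 12

√377 → a₀=19, period (2,2,2,38); ℓ=4 even so k=3
i=0: a=19 ⇒ p=19, q=1
i=1: a=2 ⇒ p=39, q=2
i=2: a=2 ⇒ p=97, q=5
i=3: a=2 ⇒ p=233, q=12
→ (233, 12).  Check: 233²=54289, 377·12²=54288, difference 1.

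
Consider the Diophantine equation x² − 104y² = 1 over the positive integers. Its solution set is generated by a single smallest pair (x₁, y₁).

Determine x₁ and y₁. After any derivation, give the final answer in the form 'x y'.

51 5

[10; 5,20] for √104; ℓ=2 ⇒ convergent index 1
k=0  a_k=10  p_k/q_k = 10/1
k=1  a_k=5  p_k/q_k = 51/5
→ (51, 5).  Check: 51²=2601, 104·5²=2600, difference 1.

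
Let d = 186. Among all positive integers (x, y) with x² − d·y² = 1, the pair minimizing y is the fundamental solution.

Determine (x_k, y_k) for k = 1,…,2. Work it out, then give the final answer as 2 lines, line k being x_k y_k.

7501 550
112530001 8251100

d=186: √d = [13; 1,1,1,3,4,3,1,1,1,26] (ℓ=10, even), read p_9/q_9
i=0: a=13 ⇒ p=13, q=1
i=1: a=1 ⇒ p=14, q=1
i=2: a=1 ⇒ p=27, q=2
…
i=4: a=3 ⇒ p=150, q=11
…
i=6: a=3 ⇒ p=2073, q=152
…
i=8: a=1 ⇒ p=4787, q=351
i=9: a=1 ⇒ p=7501, q=550
→ (7501, 550).  Check: 7501²=56265001, 186·550²=56265000, difference 1.
k=2:  x_2 = 7501·7501+186·550·550 = 112530001,  y_2 = 7501·550+550·7501 = 8251100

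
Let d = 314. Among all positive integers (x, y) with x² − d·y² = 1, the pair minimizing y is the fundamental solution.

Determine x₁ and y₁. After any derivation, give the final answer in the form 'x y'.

392499 22150

√314 = [17; 1,2,1,1,2,1,34, …], period ℓ=7 (odd) → k=13
i=0: a=17 ⇒ p=17, q=1
…
i=2: a=2 ⇒ p=53, q=3
i=3: a=1 ⇒ p=71, q=4
…
i=5: a=2 ⇒ p=319, q=18
i=6: a=1 ⇒ p=443, q=25
i=7: a=34 ⇒ p=15381, q=868
…
i=9: a=2 ⇒ p=47029, q=2654
…
i=11: a=1 ⇒ p=109882, q=6201
i=12: a=2 ⇒ p=282617, q=15949
i=13: a=1 ⇒ p=392499, q=22150
→ (392499, 22150).  Check: 392499²=154055465001, 314·22150²=154055465000, difference 1.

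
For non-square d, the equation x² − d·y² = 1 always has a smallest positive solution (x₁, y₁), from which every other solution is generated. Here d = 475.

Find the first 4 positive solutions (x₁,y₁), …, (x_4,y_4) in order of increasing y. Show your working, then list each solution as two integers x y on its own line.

57799 2652
6681448801 306565896
772362118440199 35438404443156
89283516160768675201 4096608676513381392

√475 = [21; 1,3,1,6,2,6,1,3,1,42, …], period ℓ=10 (even) → k=9
i=0: a=21 ⇒ p=21, q=1
…
i=3: a=1 ⇒ p=109, q=5
i=4: a=6 ⇒ p=741, q=34
…
i=8: a=3 ⇒ p=45921, q=2107
i=9: a=1 ⇒ p=57799, q=2652
→ (57799, 2652).  Check: 57799²=3340724401, 475·2652²=3340724400, difference 1.
k=2:  x_2 = 57799·57799+475·2652·2652 = 6681448801,  y_2 = 57799·2652+2652·57799 = 306565896
k=3:  x_3 = 57799·6681448801+475·2652·306565896 = 772362118440199,  y_3 = 57799·306565896+2652·6681448801 = 35438404443156
k=4:  x_4 = 57799·772362118440199+475·2652·35438404443156 = 89283516160768675201,  y_4 = 57799·35438404443156+2652·772362118440199 = 4096608676513381392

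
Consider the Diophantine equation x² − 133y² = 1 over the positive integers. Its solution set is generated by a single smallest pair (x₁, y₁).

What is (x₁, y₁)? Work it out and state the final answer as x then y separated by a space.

2588599 224460

d=133: √d = [11; 1,1,7,5,1,…,1,1,22] (ℓ=16, even), read p_15/q_15
k=0  a_k=11  p_k/q_k = 11/1
k=1  a_k=1  p_k/q_k = 12/1
k=2  a_k=1  p_k/q_k = 23/2
k=3  a_k=7  p_k/q_k = 173/15
k=4  a_k=5  p_k/q_k = 888/77
k=5  a_k=1  p_k/q_k = 1061/92
k=6  a_k=1  p_k/q_k = 1949/169
k=7  a_k=1  p_k/q_k = 3010/261
k=8  a_k=2  p_k/q_k = 7969/691
k=9  a_k=1  p_k/q_k = 10979/952
…
k=11  a_k=1  p_k/q_k = 29927/2595
k=12  a_k=5  p_k/q_k = 168583/14618
k=13  a_k=7  p_k/q_k = 1210008/104921
k=14  a_k=1  p_k/q_k = 1378591/119539
k=15  a_k=1  p_k/q_k = 2588599/224460
fundamental: x₁=2588599, y₁=224460  (since 6700844782801 − 133·50382291600 = 1)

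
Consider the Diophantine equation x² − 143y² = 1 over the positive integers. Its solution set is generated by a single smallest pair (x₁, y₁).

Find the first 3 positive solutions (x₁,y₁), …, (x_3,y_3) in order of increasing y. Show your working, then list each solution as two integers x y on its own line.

[11; 1,22] for √143; ℓ=2 ⇒ convergent index 1
step 0: (11, 1)  from 11·(1,0) + (0,1)
step 1: (12, 1)  from 1·(11,1) + (1,0)
→ (12, 1).  Check: 12²=144, 143·1²=143, difference 1.
k=2:  x_2 = 12·12+143·1·1 = 287,  y_2 = 12·1+1·12 = 24
k=3:  x_3 = 12·287+143·1·24 = 6876,  y_3 = 12·24+1·287 = 575

12 1
287 24
6876 575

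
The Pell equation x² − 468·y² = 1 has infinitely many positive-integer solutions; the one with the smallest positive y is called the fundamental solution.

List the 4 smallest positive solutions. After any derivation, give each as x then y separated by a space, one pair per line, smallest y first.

[21; 1,1,1,2,1,1,1,42] for √468; ℓ=8 ⇒ convergent index 7
a_0=21:  p_0=21·1+0=21,  q_0=21·0+1=1
…
a_6=1:  p_6=1·238+173=411,  q_6=1·11+8=19
a_7=1:  p_7=1·411+238=649,  q_7=1·19+11=30
(x₁, y₁) = (649, 30);  649² − 468·30² = 1 ✓
n=2: (649,30)∘(649,30) = (649·649+468·30·30, 649·30+30·649) = (842401,38940)
n=3: (842401,38940)∘(649,30) = (649·842401+468·30·38940, 649·38940+30·842401) = (1093435849,50544090)
n=4: (1093435849,50544090)∘(649,30) = (649·1093435849+468·30·50544090, 649·50544090+30·1093435849) = (1419278889601,65606189880)

649 30
842401 38940
1093435849 50544090
1419278889601 65606189880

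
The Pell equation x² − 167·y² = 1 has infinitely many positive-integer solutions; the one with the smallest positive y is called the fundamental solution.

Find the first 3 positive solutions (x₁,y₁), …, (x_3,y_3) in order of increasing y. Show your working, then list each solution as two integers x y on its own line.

168 13
56447 4368
18966024 1467635

√167 → a₀=12, period (1,11,1,24); ℓ=4 even so k=3
i=0: a=12 ⇒ p=12, q=1
i=1: a=1 ⇒ p=13, q=1
i=2: a=11 ⇒ p=155, q=12
i=3: a=1 ⇒ p=168, q=13
fundamental: x₁=168, y₁=13  (since 28224 − 167·169 = 1)
(168+13√167)^2 = 56447 + 4368√167
(168+13√167)^3 = 18966024 + 1467635√167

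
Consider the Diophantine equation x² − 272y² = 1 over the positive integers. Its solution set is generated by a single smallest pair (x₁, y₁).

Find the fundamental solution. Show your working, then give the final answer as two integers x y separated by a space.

√272 = [16; 2,32, …], period ℓ=2 (even) → k=1
k=0  a_k=16  p_k/q_k = 16/1
k=1  a_k=2  p_k/q_k = 33/2
fundamental: x₁=33, y₁=2  (since 1089 − 272·4 = 1)

33 2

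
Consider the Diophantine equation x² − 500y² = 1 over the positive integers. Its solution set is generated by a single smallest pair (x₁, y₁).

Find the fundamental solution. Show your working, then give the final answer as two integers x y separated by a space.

d=500: √d = [22; 2,1,3,2,1,…,1,2,44] (ℓ=14, even), read p_13/q_13
i=0: a=22 ⇒ p=22, q=1
i=1: a=2 ⇒ p=45, q=2
…
i=4: a=2 ⇒ p=559, q=25
…
i=8: a=1 ⇒ p=15809, q=707
i=9: a=1 ⇒ p=30254, q=1353
…
i=11: a=3 ⇒ p=259205, q=11592
i=12: a=1 ⇒ p=335522, q=15005
i=13: a=2 ⇒ p=930249, q=41602
fundamental: x₁=930249, y₁=41602  (since 865363202001 − 500·1730726404 = 1)

930249 41602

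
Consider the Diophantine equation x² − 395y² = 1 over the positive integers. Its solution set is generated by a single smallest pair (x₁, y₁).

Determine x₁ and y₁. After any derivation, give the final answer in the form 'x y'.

[19; 1,6,1,38] for √395; ℓ=4 ⇒ convergent index 3
step 0: (19, 1)  from 19·(1,0) + (0,1)
step 1: (20, 1)  from 1·(19,1) + (1,0)
step 2: (139, 7)  from 6·(20,1) + (19,1)
step 3: (159, 8)  from 1·(139,7) + (20,1)
(x₁, y₁) = (159, 8);  159² − 395·8² = 1 ✓

159 8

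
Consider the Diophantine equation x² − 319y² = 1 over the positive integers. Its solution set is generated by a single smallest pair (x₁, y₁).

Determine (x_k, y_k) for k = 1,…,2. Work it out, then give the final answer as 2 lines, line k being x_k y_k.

√319 = [17; 1,6,5,1,4,…,6,1,34, …], period ℓ=14 (even) → k=13
step 0: (17, 1)  from 17·(1,0) + (0,1)
step 1: (18, 1)  from 1·(17,1) + (1,0)
step 2: (125, 7)  from 6·(18,1) + (17,1)
step 3: (643, 36)  from 5·(125,7) + (18,1)
step 4: (768, 43)  from 1·(643,36) + (125,7)
step 5: (3715, 208)  from 4·(768,43) + (643,36)
step 6: (11913, 667)  from 3·(3715,208) + (768,43)
step 7: (15628, 875)  from 1·(11913,667) + (3715,208)
step 8: (58797, 3292)  from 3·(15628,875) + (11913,667)
…
step 10: (309613, 17335)  from 1·(250816,14043) + (58797,3292)
…
step 12: (11102899, 621643)  from 6·(1798881,100718) + (309613,17335)
step 13: (12901780, 722361)  from 1·(11102899,621643) + (1798881,100718)
(x₁, y₁) = (12901780, 722361);  12901780² − 319·722361² = 1 ✓
n=2: (12901780,722361)∘(12901780,722361) = (12901780·12901780+319·722361·722361, 12901780·722361+722361·12901780) = (332911854336799,18639485405160)

12901780 722361
332911854336799 18639485405160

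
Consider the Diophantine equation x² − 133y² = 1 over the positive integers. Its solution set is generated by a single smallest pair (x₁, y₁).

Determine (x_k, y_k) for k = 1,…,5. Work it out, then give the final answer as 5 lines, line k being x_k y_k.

√133 = [11; 1,1,7,5,1,…,1,1,22, …], period ℓ=16 (even) → k=15
step 0: (11, 1)  from 11·(1,0) + (0,1)
step 1: (12, 1)  from 1·(11,1) + (1,0)
…
step 4: (888, 77)  from 5·(173,15) + (23,2)
step 5: (1061, 92)  from 1·(888,77) + (173,15)
step 6: (1949, 169)  from 1·(1061,92) + (888,77)
step 7: (3010, 261)  from 1·(1949,169) + (1061,92)
…
step 10: (18948, 1643)  from 1·(10979,952) + (7969,691)
step 11: (29927, 2595)  from 1·(18948,1643) + (10979,952)
…
step 14: (1378591, 119539)  from 1·(1210008,104921) + (168583,14618)
step 15: (2588599, 224460)  from 1·(1378591,119539) + (1210008,104921)
fundamental: x₁=2588599, y₁=224460  (since 6700844782801 − 133·50382291600 = 1)
n=2: (2588599,224460)∘(2588599,224460) = (2588599·2588599+133·224460·224460, 2588599·224460+224460·2588599) = (13401689565601,1162073863080)
n=3: (13401689565601,1162073863080)∘(2588599,224460) = (2588599·13401689565601+133·224460·1162073863080, 2588599·1162073863080+224460·13401689565601) = (69383200415647777399,6016286479789825380)
n=4: (69383200415647777399,6016286479789825380)∘(2588599,224460) = (2588599·69383200415647777399+133·224460·6016286479789825380, 2588599·6016286479789825380+224460·69383200415647777399) = (359210566425477440164982401,31147506330593762303822160)
n=5: (359210566425477440164982401,31147506330593762303822160)∘(2588599,224460) = (2588599·359210566425477440164982401+133·224460·31147506330593762303822160, 2588599·31147506330593762303822160+224460·359210566425477440164982401) = (1859704226076779569066850908714999,161256807479731348725343689282300)

2588599 224460
13401689565601 1162073863080
69383200415647777399 6016286479789825380
359210566425477440164982401 31147506330593762303822160
1859704226076779569066850908714999 161256807479731348725343689282300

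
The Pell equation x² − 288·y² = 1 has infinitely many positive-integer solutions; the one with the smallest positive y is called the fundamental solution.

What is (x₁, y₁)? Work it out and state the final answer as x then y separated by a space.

17 1

d=288: √d = [16; 1,32] (ℓ=2, even), read p_1/q_1
i=0: a=16 ⇒ p=16, q=1
i=1: a=1 ⇒ p=17, q=1
→ (17, 1).  Check: 17²=289, 288·1²=288, difference 1.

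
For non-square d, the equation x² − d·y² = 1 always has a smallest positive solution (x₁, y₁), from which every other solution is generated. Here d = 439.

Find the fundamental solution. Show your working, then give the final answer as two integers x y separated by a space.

[20; 1,19,1,40] for √439; ℓ=4 ⇒ convergent index 3
a_0=20:  p_0=20·1+0=20,  q_0=20·0+1=1
a_1=1:  p_1=1·20+1=21,  q_1=1·1+0=1
a_2=19:  p_2=19·21+20=419,  q_2=19·1+1=20
a_3=1:  p_3=1·419+21=440,  q_3=1·20+1=21
(x₁, y₁) = (440, 21);  440² − 439·21² = 1 ✓

440 21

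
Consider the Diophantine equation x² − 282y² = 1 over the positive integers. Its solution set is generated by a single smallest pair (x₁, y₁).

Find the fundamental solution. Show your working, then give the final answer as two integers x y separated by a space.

2351 140

√282 → a₀=16, period (1,3,1,4,1,3,1,32); ℓ=8 even so k=7
k=0  a_k=16  p_k/q_k = 16/1
k=1  a_k=1  p_k/q_k = 17/1
k=2  a_k=3  p_k/q_k = 67/4
…
k=4  a_k=4  p_k/q_k = 403/24
k=5  a_k=1  p_k/q_k = 487/29
k=6  a_k=3  p_k/q_k = 1864/111
k=7  a_k=1  p_k/q_k = 2351/140
fundamental: x₁=2351, y₁=140  (since 5527201 − 282·19600 = 1)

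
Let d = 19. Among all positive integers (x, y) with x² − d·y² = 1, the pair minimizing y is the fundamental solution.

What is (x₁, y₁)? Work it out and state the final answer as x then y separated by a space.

170 39

d=19: √d = [4; 2,1,3,1,2,8] (ℓ=6, even), read p_5/q_5
step 0: (4, 1)  from 4·(1,0) + (0,1)
…
step 4: (61, 14)  from 1·(48,11) + (13,3)
step 5: (170, 39)  from 2·(61,14) + (48,11)
(x₁, y₁) = (170, 39);  170² − 19·39² = 1 ✓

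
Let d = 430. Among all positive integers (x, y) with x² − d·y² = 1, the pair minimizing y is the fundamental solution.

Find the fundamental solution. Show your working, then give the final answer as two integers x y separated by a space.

d=430: √d = [20; 1,2,1,3,1,…,2,1,40] (ℓ=14, even), read p_13/q_13
a_0=20:  p_0=20·1+0=20,  q_0=20·0+1=1
…
a_4=3:  p_4=3·83+62=311,  q_4=3·4+3=15
a_5=1:  p_5=1·311+83=394,  q_5=1·15+4=19
…
a_7=8:  p_7=8·2675+394=21794,  q_7=8·129+19=1051
…
a_10=3:  p_10=3·155233+133439=599138,  q_10=3·7486+6435=28893
a_11=1:  p_11=1·599138+155233=754371,  q_11=1·28893+7486=36379
a_12=2:  p_12=2·754371+599138=2107880,  q_12=2·36379+28893=101651
a_13=1:  p_13=1·2107880+754371=2862251,  q_13=1·101651+36379=138030
(x₁, y₁) = (2862251, 138030);  2862251² − 430·138030² = 1 ✓

2862251 138030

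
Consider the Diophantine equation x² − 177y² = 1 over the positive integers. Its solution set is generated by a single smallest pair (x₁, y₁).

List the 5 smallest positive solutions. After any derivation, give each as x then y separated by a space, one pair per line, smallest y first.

d=177: √d = [13; 3,3,2,8,2,3,3,26] (ℓ=8, even), read p_7/q_7
i=0: a=13 ⇒ p=13, q=1
i=1: a=3 ⇒ p=40, q=3
i=2: a=3 ⇒ p=133, q=10
…
i=4: a=8 ⇒ p=2581, q=194
i=5: a=2 ⇒ p=5468, q=411
i=6: a=3 ⇒ p=18985, q=1427
i=7: a=3 ⇒ p=62423, q=4692
fundamental: x₁=62423, y₁=4692  (since 3896630929 − 177·22014864 = 1)
n=2: (62423,4692)∘(62423,4692) = (62423·62423+177·4692·4692, 62423·4692+4692·62423) = (7793261857,585777432)
n=3: (7793261857,585777432)∘(62423,4692) = (62423·7793261857+177·4692·585777432, 62423·585777432+4692·7793261857) = (972957569736599,73131969270780)
n=4: (972957569736599,73131969270780)∘(62423,4692) = (62423·972957569736599+177·4692·73131969270780, 62423·73131969270780+4692·972957569736599) = (121469860743542176897,9130233834994022448)
n=5: (121469860743542176897,9130233834994022448)∘(62423,4692) = (62423·121469860743542176897+177·4692·9130233834994022448, 62423·9130233834994022448+4692·121469860743542176897) = (15165026233415309047146263,1139873173290531757272228)

62423 4692
7793261857 585777432
972957569736599 73131969270780
121469860743542176897 9130233834994022448
15165026233415309047146263 1139873173290531757272228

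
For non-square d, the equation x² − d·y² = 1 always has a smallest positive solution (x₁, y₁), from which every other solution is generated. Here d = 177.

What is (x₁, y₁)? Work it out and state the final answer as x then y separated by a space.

62423 4692

[13; 3,3,2,8,2,3,3,26] for √177; ℓ=8 ⇒ convergent index 7
i=0: a=13 ⇒ p=13, q=1
…
i=4: a=8 ⇒ p=2581, q=194
i=5: a=2 ⇒ p=5468, q=411
i=6: a=3 ⇒ p=18985, q=1427
i=7: a=3 ⇒ p=62423, q=4692
→ (62423, 4692).  Check: 62423²=3896630929, 177·4692²=3896630928, difference 1.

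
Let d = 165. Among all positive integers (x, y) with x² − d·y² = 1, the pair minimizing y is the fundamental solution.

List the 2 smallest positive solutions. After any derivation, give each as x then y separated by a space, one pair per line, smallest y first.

1079 84
2328481 181272

√165 = [12; 1,5,2,5,1,24, …], period ℓ=6 (even) → k=5
i=0: a=12 ⇒ p=12, q=1
i=1: a=1 ⇒ p=13, q=1
i=2: a=5 ⇒ p=77, q=6
…
i=4: a=5 ⇒ p=912, q=71
i=5: a=1 ⇒ p=1079, q=84
(x₁, y₁) = (1079, 84);  1079² − 165·84² = 1 ✓
n=2: (1079,84)∘(1079,84) = (1079·1079+165·84·84, 1079·84+84·1079) = (2328481,181272)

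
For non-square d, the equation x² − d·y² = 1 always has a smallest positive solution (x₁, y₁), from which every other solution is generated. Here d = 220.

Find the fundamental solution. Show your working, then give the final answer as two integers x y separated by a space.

d=220: √d = [14; 1,4,1,28] (ℓ=4, even), read p_3/q_3
step 0: (14, 1)  from 14·(1,0) + (0,1)
…
step 2: (74, 5)  from 4·(15,1) + (14,1)
step 3: (89, 6)  from 1·(74,5) + (15,1)
→ (89, 6).  Check: 89²=7921, 220·6²=7920, difference 1.

89 6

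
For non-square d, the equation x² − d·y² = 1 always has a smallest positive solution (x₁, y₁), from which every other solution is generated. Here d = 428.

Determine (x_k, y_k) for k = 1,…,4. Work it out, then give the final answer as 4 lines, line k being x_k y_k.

1850887 89466
6851565373537 331182912684
25362946559057703751 1225964295417811950
93887896135702420679780737 4538242753705644230486616

√428 → a₀=20, period (1,2,4,1,5,10,5,1,4,2,1,40); ℓ=12 even so k=11
a_0=20:  p_0=20·1+0=20,  q_0=20·0+1=1
a_1=1:  p_1=1·20+1=21,  q_1=1·1+0=1
a_2=2:  p_2=2·21+20=62,  q_2=2·1+1=3
a_3=4:  p_3=4·62+21=269,  q_3=4·3+1=13
…
a_5=5:  p_5=5·331+269=1924,  q_5=5·16+13=93
a_6=10:  p_6=10·1924+331=19571,  q_6=10·93+16=946
a_7=5:  p_7=5·19571+1924=99779,  q_7=5·946+93=4823
…
a_9=4:  p_9=4·119350+99779=577179,  q_9=4·5769+4823=27899
a_10=2:  p_10=2·577179+119350=1273708,  q_10=2·27899+5769=61567
a_11=1:  p_11=1·1273708+577179=1850887,  q_11=1·61567+27899=89466
→ (1850887, 89466).  Check: 1850887²=3425782686769, 428·89466²=3425782686768, difference 1.
n=2: (1850887,89466)∘(1850887,89466) = (1850887·1850887+428·89466·89466, 1850887·89466+89466·1850887) = (6851565373537,331182912684)
n=3: (6851565373537,331182912684)∘(1850887,89466) = (1850887·6851565373537+428·89466·331182912684, 1850887·331182912684+89466·6851565373537) = (25362946559057703751,1225964295417811950)
n=4: (25362946559057703751,1225964295417811950)∘(1850887,89466) = (1850887·25362946559057703751+428·89466·1225964295417811950, 1850887·1225964295417811950+89466·25362946559057703751) = (93887896135702420679780737,4538242753705644230486616)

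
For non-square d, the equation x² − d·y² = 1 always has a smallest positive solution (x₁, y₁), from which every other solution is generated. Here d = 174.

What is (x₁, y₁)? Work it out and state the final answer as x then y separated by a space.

√174 = [13; 5,4,5,26, …], period ℓ=4 (even) → k=3
i=0: a=13 ⇒ p=13, q=1
i=1: a=5 ⇒ p=66, q=5
i=2: a=4 ⇒ p=277, q=21
i=3: a=5 ⇒ p=1451, q=110
fundamental: x₁=1451, y₁=110  (since 2105401 − 174·12100 = 1)

1451 110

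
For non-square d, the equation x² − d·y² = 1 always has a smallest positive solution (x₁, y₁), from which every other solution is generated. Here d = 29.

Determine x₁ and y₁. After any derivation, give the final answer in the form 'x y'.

[5; 2,1,1,2,10] for √29; ℓ=5 ⇒ convergent index 9
k=0  a_k=5  p_k/q_k = 5/1
k=1  a_k=2  p_k/q_k = 11/2
k=2  a_k=1  p_k/q_k = 16/3
…
k=6  a_k=2  p_k/q_k = 1524/283
k=7  a_k=1  p_k/q_k = 2251/418
k=8  a_k=1  p_k/q_k = 3775/701
k=9  a_k=2  p_k/q_k = 9801/1820
(x₁, y₁) = (9801, 1820);  9801² − 29·1820² = 1 ✓

9801 1820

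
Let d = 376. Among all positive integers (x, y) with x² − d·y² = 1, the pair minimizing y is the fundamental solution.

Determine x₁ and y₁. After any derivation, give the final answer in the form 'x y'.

2143295 110532

[19; 2,1,1,3,1,…,1,2,38] for √376; ℓ=16 ⇒ convergent index 15
k=0  a_k=19  p_k/q_k = 19/1
…
k=2  a_k=1  p_k/q_k = 58/3
k=3  a_k=1  p_k/q_k = 97/5
k=4  a_k=3  p_k/q_k = 349/18
…
k=6  a_k=2  p_k/q_k = 1241/64
k=7  a_k=2  p_k/q_k = 2928/151
…
k=9  a_k=2  p_k/q_k = 28834/1487
…
k=12  a_k=3  p_k/q_k = 368986/19029
k=13  a_k=1  p_k/q_k = 468441/24158
k=14  a_k=1  p_k/q_k = 837427/43187
k=15  a_k=2  p_k/q_k = 2143295/110532
→ (2143295, 110532).  Check: 2143295²=4593713457025, 376·110532²=4593713457024, difference 1.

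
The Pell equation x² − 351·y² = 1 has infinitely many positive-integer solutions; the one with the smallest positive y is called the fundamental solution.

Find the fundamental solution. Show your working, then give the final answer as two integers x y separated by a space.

62425 3332

√351 → a₀=18, period (1,2,1,3,2,2,2,3,1,2,1,36); ℓ=12 even so k=11
k=0  a_k=18  p_k/q_k = 18/1
…
k=4  a_k=3  p_k/q_k = 281/15
k=5  a_k=2  p_k/q_k = 637/34
…
k=8  a_k=3  p_k/q_k = 12796/683
…
k=10  a_k=2  p_k/q_k = 45882/2449
k=11  a_k=1  p_k/q_k = 62425/3332
fundamental: x₁=62425, y₁=3332  (since 3896880625 − 351·11102224 = 1)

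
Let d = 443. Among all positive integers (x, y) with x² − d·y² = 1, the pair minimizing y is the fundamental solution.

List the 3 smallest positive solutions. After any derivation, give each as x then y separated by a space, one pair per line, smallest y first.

[21; 21,42] for √443; ℓ=2 ⇒ convergent index 1
step 0: (21, 1)  from 21·(1,0) + (0,1)
step 1: (442, 21)  from 21·(21,1) + (1,0)
(x₁, y₁) = (442, 21);  442² − 443·21² = 1 ✓
(442+21√443)^2 = 390727 + 18564√443
(442+21√443)^3 = 345402226 + 16410555√443

442 21
390727 18564
345402226 16410555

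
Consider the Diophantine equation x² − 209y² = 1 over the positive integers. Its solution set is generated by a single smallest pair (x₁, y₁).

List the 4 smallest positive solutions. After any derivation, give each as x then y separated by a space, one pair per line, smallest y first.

√209 = [14; 2,5,3,2,3,5,2,28, …], period ℓ=8 (even) → k=7
k=0  a_k=14  p_k/q_k = 14/1
k=1  a_k=2  p_k/q_k = 29/2
k=2  a_k=5  p_k/q_k = 159/11
k=3  a_k=3  p_k/q_k = 506/35
…
k=5  a_k=3  p_k/q_k = 4019/278
k=6  a_k=5  p_k/q_k = 21266/1471
k=7  a_k=2  p_k/q_k = 46551/3220
(x₁, y₁) = (46551, 3220);  46551² − 209·3220² = 1 ✓
(46551+3220√209)^2 = 4333991201 + 299788440√209
(46551+3220√209)^3 = 403503248748951 + 27910903337660√209
(46551+3220√209)^4 = 37566959460690844801 + 2598560922243032880√209

46551 3220
4333991201 299788440
403503248748951 27910903337660
37566959460690844801 2598560922243032880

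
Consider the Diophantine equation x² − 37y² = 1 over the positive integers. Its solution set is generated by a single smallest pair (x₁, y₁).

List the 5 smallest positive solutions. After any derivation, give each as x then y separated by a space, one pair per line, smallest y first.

73 12
10657 1752
1555849 255780
227143297 37342128
33161365513 5451694908

√37 → a₀=6, period (12); ℓ=1 odd so k=1
i=0: a=6 ⇒ p=6, q=1
i=1: a=12 ⇒ p=73, q=12
(x₁, y₁) = (73, 12);  73² − 37·12² = 1 ✓
(x_2, y_2) = (73·73 + 37·12·12, 73·12 + 12·73) = (10657, 1752)
(x_3, y_3) = (73·10657 + 37·12·1752, 73·1752 + 12·10657) = (1555849, 255780)
(x_4, y_4) = (73·1555849 + 37·12·255780, 73·255780 + 12·1555849) = (227143297, 37342128)
(x_5, y_5) = (73·227143297 + 37·12·37342128, 73·37342128 + 12·227143297) = (33161365513, 5451694908)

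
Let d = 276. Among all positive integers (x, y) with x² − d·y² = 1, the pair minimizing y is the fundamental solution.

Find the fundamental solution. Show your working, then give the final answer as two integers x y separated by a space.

d=276: √d = [16; 1,1,1,1,2,2,2,1,1,1,1,32] (ℓ=12, even), read p_11/q_11
step 0: (16, 1)  from 16·(1,0) + (0,1)
step 1: (17, 1)  from 1·(16,1) + (1,0)
step 2: (33, 2)  from 1·(17,1) + (16,1)
step 3: (50, 3)  from 1·(33,2) + (17,1)
…
step 5: (216, 13)  from 2·(83,5) + (50,3)
step 6: (515, 31)  from 2·(216,13) + (83,5)
step 7: (1246, 75)  from 2·(515,31) + (216,13)
step 8: (1761, 106)  from 1·(1246,75) + (515,31)
…
step 10: (4768, 287)  from 1·(3007,181) + (1761,106)
step 11: (7775, 468)  from 1·(4768,287) + (3007,181)
(x₁, y₁) = (7775, 468);  7775² − 276·468² = 1 ✓

7775 468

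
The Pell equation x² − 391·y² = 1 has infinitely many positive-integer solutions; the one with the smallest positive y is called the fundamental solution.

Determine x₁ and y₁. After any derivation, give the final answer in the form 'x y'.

7338680 371133

√391 = [19; 1,3,2,2,1,…,3,1,38, …], period ℓ=16 (even) → k=15
i=0: a=19 ⇒ p=19, q=1
…
i=3: a=2 ⇒ p=178, q=9
i=4: a=2 ⇒ p=435, q=22
i=5: a=1 ⇒ p=613, q=31
i=6: a=1 ⇒ p=1048, q=53
…
i=9: a=2 ⇒ p=107747, q=5449
i=10: a=1 ⇒ p=160266, q=8105
i=11: a=1 ⇒ p=268013, q=13554
i=12: a=2 ⇒ p=696292, q=35213
i=13: a=2 ⇒ p=1660597, q=83980
i=14: a=3 ⇒ p=5678083, q=287153
i=15: a=1 ⇒ p=7338680, q=371133
→ (7338680, 371133).  Check: 7338680²=53856224142400, 391·371133²=53856224142399, difference 1.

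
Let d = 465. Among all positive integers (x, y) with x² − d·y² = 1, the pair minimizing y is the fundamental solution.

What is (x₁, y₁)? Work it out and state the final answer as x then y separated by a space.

15871 736

√465 → a₀=21, period (1,1,3,2,2,2,3,1,1,42); ℓ=10 even so k=9
i=0: a=21 ⇒ p=21, q=1
i=1: a=1 ⇒ p=22, q=1
i=2: a=1 ⇒ p=43, q=2
…
i=5: a=2 ⇒ p=841, q=39
…
i=7: a=3 ⇒ p=6922, q=321
i=8: a=1 ⇒ p=8949, q=415
i=9: a=1 ⇒ p=15871, q=736
(x₁, y₁) = (15871, 736);  15871² − 465·736² = 1 ✓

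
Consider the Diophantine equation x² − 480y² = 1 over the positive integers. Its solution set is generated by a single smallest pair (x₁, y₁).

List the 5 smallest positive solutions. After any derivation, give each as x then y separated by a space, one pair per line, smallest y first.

241 11
116161 5302
55989361 2555553
26986755841 1231771244
13007560326001 593711184055

d=480: √d = [21; 1,9,1,42] (ℓ=4, even), read p_3/q_3
i=0: a=21 ⇒ p=21, q=1
i=1: a=1 ⇒ p=22, q=1
i=2: a=9 ⇒ p=219, q=10
i=3: a=1 ⇒ p=241, q=11
fundamental: x₁=241, y₁=11  (since 58081 − 480·121 = 1)
k=2:  x_2 = 241·241+480·11·11 = 116161,  y_2 = 241·11+11·241 = 5302
k=3:  x_3 = 241·116161+480·11·5302 = 55989361,  y_3 = 241·5302+11·116161 = 2555553
k=4:  x_4 = 241·55989361+480·11·2555553 = 26986755841,  y_4 = 241·2555553+11·55989361 = 1231771244
k=5:  x_5 = 241·26986755841+480·11·1231771244 = 13007560326001,  y_5 = 241·1231771244+11·26986755841 = 593711184055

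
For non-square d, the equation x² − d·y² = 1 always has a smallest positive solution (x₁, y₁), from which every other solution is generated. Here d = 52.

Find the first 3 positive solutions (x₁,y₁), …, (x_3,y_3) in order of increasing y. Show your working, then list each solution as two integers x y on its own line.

d=52: √d = [7; 4,1,2,1,4,14] (ℓ=6, even), read p_5/q_5
k=0  a_k=7  p_k/q_k = 7/1
k=1  a_k=4  p_k/q_k = 29/4
k=2  a_k=1  p_k/q_k = 36/5
k=3  a_k=2  p_k/q_k = 101/14
k=4  a_k=1  p_k/q_k = 137/19
k=5  a_k=4  p_k/q_k = 649/90
(x₁, y₁) = (649, 90);  649² − 52·90² = 1 ✓
k=2:  x_2 = 649·649+52·90·90 = 842401,  y_2 = 649·90+90·649 = 116820
k=3:  x_3 = 649·842401+52·90·116820 = 1093435849,  y_3 = 649·116820+90·842401 = 151632270

649 90
842401 116820
1093435849 151632270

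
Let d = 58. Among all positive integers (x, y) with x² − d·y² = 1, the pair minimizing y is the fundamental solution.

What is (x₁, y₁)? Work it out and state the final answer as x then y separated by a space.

d=58: √d = [7; 1,1,1,1,1,1,14] (ℓ=7, odd), read p_13/q_13
step 0: (7, 1)  from 7·(1,0) + (0,1)
…
step 2: (15, 2)  from 1·(8,1) + (7,1)
step 3: (23, 3)  from 1·(15,2) + (8,1)
step 4: (38, 5)  from 1·(23,3) + (15,2)
step 5: (61, 8)  from 1·(38,5) + (23,3)
step 6: (99, 13)  from 1·(61,8) + (38,5)
step 7: (1447, 190)  from 14·(99,13) + (61,8)
step 8: (1546, 203)  from 1·(1447,190) + (99,13)
step 9: (2993, 393)  from 1·(1546,203) + (1447,190)
…
step 11: (7532, 989)  from 1·(4539,596) + (2993,393)
step 12: (12071, 1585)  from 1·(7532,989) + (4539,596)
step 13: (19603, 2574)  from 1·(12071,1585) + (7532,989)
→ (19603, 2574).  Check: 19603²=384277609, 58·2574²=384277608, difference 1.

19603 2574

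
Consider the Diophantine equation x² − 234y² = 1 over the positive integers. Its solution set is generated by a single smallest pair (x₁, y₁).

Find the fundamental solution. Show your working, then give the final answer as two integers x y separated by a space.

5201 340

√234 = [15; 3,2,1,2,1,2,3,30, …], period ℓ=8 (even) → k=7
i=0: a=15 ⇒ p=15, q=1
…
i=3: a=1 ⇒ p=153, q=10
…
i=5: a=1 ⇒ p=566, q=37
i=6: a=2 ⇒ p=1545, q=101
i=7: a=3 ⇒ p=5201, q=340
→ (5201, 340).  Check: 5201²=27050401, 234·340²=27050400, difference 1.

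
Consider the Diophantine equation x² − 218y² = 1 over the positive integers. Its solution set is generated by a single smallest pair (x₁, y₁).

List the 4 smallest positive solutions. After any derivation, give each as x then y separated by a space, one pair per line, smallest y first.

d=218: √d = [14; 1,3,3,1,28] (ℓ=5, odd), read p_9/q_9
step 0: (14, 1)  from 14·(1,0) + (0,1)
step 1: (15, 1)  from 1·(14,1) + (1,0)
step 2: (59, 4)  from 3·(15,1) + (14,1)
step 3: (192, 13)  from 3·(59,4) + (15,1)
step 4: (251, 17)  from 1·(192,13) + (59,4)
…
step 6: (7471, 506)  from 1·(7220,489) + (251,17)
…
step 8: (96370, 6527)  from 3·(29633,2007) + (7471,506)
step 9: (126003, 8534)  from 1·(96370,6527) + (29633,2007)
(x₁, y₁) = (126003, 8534);  126003² − 218·8534² = 1 ✓
k=2:  x_2 = 126003·126003+218·8534·8534 = 31753512017,  y_2 = 126003·8534+8534·126003 = 2150619204
k=3:  x_3 = 126003·31753512017+218·8534·2150619204 = 8002075549230099,  y_3 = 126003·2150619204+8534·31753512017 = 541968943114690
k=4:  x_4 = 126003·8002075549230099+218·8534·541968943114690 = 2016571050827526816577,  y_4 = 126003·541968943114690+8534·8002075549230099 = 136579425476409948936

126003 8534
31753512017 2150619204
8002075549230099 541968943114690
2016571050827526816577 136579425476409948936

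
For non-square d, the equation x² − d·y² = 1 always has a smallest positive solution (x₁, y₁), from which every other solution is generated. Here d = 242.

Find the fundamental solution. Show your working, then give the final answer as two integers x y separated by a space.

19601 1260

[15; 1,1,3,1,14,1,3,1,1,30] for √242; ℓ=10 ⇒ convergent index 9
step 0: (15, 1)  from 15·(1,0) + (0,1)
step 1: (16, 1)  from 1·(15,1) + (1,0)
step 2: (31, 2)  from 1·(16,1) + (15,1)
…
step 8: (10905, 701)  from 1·(8696,559) + (2209,142)
step 9: (19601, 1260)  from 1·(10905,701) + (8696,559)
fundamental: x₁=19601, y₁=1260  (since 384199201 − 242·1587600 = 1)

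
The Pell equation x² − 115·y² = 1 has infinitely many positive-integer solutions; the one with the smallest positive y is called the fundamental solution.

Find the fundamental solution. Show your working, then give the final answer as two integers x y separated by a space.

1126 105

√115 → a₀=10, period (1,2,1,1,1,1,1,2,1,20); ℓ=10 even so k=9
a_0=10:  p_0=10·1+0=10,  q_0=10·0+1=1
…
a_2=2:  p_2=2·11+10=32,  q_2=2·1+1=3
a_3=1:  p_3=1·32+11=43,  q_3=1·3+1=4
…
a_8=2:  p_8=2·311+193=815,  q_8=2·29+18=76
a_9=1:  p_9=1·815+311=1126,  q_9=1·76+29=105
fundamental: x₁=1126, y₁=105  (since 1267876 − 115·11025 = 1)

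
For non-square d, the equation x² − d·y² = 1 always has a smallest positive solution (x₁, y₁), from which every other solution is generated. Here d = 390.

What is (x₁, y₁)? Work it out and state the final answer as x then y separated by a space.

79 4

d=390: √d = [19; 1,2,1,38] (ℓ=4, even), read p_3/q_3
step 0: (19, 1)  from 19·(1,0) + (0,1)
step 1: (20, 1)  from 1·(19,1) + (1,0)
step 2: (59, 3)  from 2·(20,1) + (19,1)
step 3: (79, 4)  from 1·(59,3) + (20,1)
→ (79, 4).  Check: 79²=6241, 390·4²=6240, difference 1.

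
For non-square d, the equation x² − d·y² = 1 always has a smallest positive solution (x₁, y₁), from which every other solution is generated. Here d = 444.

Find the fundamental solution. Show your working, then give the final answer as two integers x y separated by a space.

d=444: √d = [21; 14,42] (ℓ=2, even), read p_1/q_1
step 0: (21, 1)  from 21·(1,0) + (0,1)
step 1: (295, 14)  from 14·(21,1) + (1,0)
(x₁, y₁) = (295, 14);  295² − 444·14² = 1 ✓

295 14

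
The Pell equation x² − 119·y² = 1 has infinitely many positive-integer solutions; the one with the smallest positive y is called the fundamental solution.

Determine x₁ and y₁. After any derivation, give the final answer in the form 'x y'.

[10; 1,9,1,20] for √119; ℓ=4 ⇒ convergent index 3
i=0: a=10 ⇒ p=10, q=1
…
i=2: a=9 ⇒ p=109, q=10
i=3: a=1 ⇒ p=120, q=11
→ (120, 11).  Check: 120²=14400, 119·11²=14399, difference 1.

120 11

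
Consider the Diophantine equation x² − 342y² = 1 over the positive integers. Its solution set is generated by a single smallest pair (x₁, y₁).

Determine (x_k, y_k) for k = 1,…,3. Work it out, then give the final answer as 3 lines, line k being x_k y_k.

√342 = [18; 2,36, …], period ℓ=2 (even) → k=1
k=0  a_k=18  p_k/q_k = 18/1
k=1  a_k=2  p_k/q_k = 37/2
(x₁, y₁) = (37, 2);  37² − 342·2² = 1 ✓
n=2: (37,2)∘(37,2) = (37·37+342·2·2, 37·2+2·37) = (2737,148)
n=3: (2737,148)∘(37,2) = (37·2737+342·2·148, 37·148+2·2737) = (202501,10950)

37 2
2737 148
202501 10950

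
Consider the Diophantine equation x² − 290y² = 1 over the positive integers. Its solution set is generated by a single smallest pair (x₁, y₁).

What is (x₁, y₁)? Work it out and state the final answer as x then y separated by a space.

579 34

√290 = [17; 34, …], period ℓ=1 (odd) → k=1
k=0  a_k=17  p_k/q_k = 17/1
k=1  a_k=34  p_k/q_k = 579/34
(x₁, y₁) = (579, 34);  579² − 290·34² = 1 ✓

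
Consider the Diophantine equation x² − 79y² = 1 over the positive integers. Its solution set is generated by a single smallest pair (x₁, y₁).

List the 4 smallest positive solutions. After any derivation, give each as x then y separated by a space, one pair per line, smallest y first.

√79 → a₀=8, period (1,7,1,16); ℓ=4 even so k=3
i=0: a=8 ⇒ p=8, q=1
…
i=2: a=7 ⇒ p=71, q=8
i=3: a=1 ⇒ p=80, q=9
→ (80, 9).  Check: 80²=6400, 79·9²=6399, difference 1.
(x_2, y_2) = (80·80 + 79·9·9, 80·9 + 9·80) = (12799, 1440)
(x_3, y_3) = (80·12799 + 79·9·1440, 80·1440 + 9·12799) = (2047760, 230391)
(x_4, y_4) = (80·2047760 + 79·9·230391, 80·230391 + 9·2047760) = (327628801, 36861120)

80 9
12799 1440
2047760 230391
327628801 36861120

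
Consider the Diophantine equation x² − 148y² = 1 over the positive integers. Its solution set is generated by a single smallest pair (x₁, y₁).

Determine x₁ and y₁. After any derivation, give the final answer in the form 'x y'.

73 6

√148 = [12; 6,24, …], period ℓ=2 (even) → k=1
k=0  a_k=12  p_k/q_k = 12/1
k=1  a_k=6  p_k/q_k = 73/6
→ (73, 6).  Check: 73²=5329, 148·6²=5328, difference 1.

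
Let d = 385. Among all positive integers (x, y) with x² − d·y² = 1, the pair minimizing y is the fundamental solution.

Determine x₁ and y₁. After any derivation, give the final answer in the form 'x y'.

95831 4884

√385 = [19; 1,1,1,1,1,…,1,1,38, …], period ℓ=16 (even) → k=15
i=0: a=19 ⇒ p=19, q=1
…
i=2: a=1 ⇒ p=39, q=2
…
i=4: a=1 ⇒ p=98, q=5
…
i=12: a=1 ⇒ p=23271, q=1186
…
i=14: a=1 ⇒ p=59551, q=3035
i=15: a=1 ⇒ p=95831, q=4884
(x₁, y₁) = (95831, 4884);  95831² − 385·4884² = 1 ✓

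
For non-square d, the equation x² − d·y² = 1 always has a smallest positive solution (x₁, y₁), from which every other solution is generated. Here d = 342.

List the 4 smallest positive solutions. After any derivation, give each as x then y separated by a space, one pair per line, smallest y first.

[18; 2,36] for √342; ℓ=2 ⇒ convergent index 1
step 0: (18, 1)  from 18·(1,0) + (0,1)
step 1: (37, 2)  from 2·(18,1) + (1,0)
→ (37, 2).  Check: 37²=1369, 342·2²=1368, difference 1.
(x_2, y_2) = (37·37 + 342·2·2, 37·2 + 2·37) = (2737, 148)
(x_3, y_3) = (37·2737 + 342·2·148, 37·148 + 2·2737) = (202501, 10950)
(x_4, y_4) = (37·202501 + 342·2·10950, 37·10950 + 2·202501) = (14982337, 810152)

37 2
2737 148
202501 10950
14982337 810152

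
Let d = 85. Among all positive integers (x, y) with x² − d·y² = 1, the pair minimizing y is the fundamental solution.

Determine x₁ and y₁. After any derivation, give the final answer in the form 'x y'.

285769 30996

d=85: √d = [9; 4,1,1,4,18] (ℓ=5, odd), read p_9/q_9
k=0  a_k=9  p_k/q_k = 9/1
k=1  a_k=4  p_k/q_k = 37/4
k=2  a_k=1  p_k/q_k = 46/5
…
k=4  a_k=4  p_k/q_k = 378/41
k=5  a_k=18  p_k/q_k = 6887/747
…
k=8  a_k=1  p_k/q_k = 62739/6805
k=9  a_k=4  p_k/q_k = 285769/30996
(x₁, y₁) = (285769, 30996);  285769² − 85·30996² = 1 ✓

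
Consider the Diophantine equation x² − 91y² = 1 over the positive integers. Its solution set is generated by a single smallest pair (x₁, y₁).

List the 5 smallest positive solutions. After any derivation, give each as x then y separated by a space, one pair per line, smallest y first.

1574 165
4954951 519420
15598184174 1635133995
49103078824801 5147401296840
154576476542289374 16204017647318325

√91 → a₀=9, period (1,1,5,1,5,1,1,18); ℓ=8 even so k=7
a_0=9:  p_0=9·1+0=9,  q_0=9·0+1=1
…
a_3=5:  p_3=5·19+10=105,  q_3=5·2+1=11
…
a_5=5:  p_5=5·124+105=725,  q_5=5·13+11=76
a_6=1:  p_6=1·725+124=849,  q_6=1·76+13=89
a_7=1:  p_7=1·849+725=1574,  q_7=1·89+76=165
(x₁, y₁) = (1574, 165);  1574² − 91·165² = 1 ✓
(x_2, y_2) = (1574·1574 + 91·165·165, 1574·165 + 165·1574) = (4954951, 519420)
(x_3, y_3) = (1574·4954951 + 91·165·519420, 1574·519420 + 165·4954951) = (15598184174, 1635133995)
(x_4, y_4) = (1574·15598184174 + 91·165·1635133995, 1574·1635133995 + 165·15598184174) = (49103078824801, 5147401296840)
(x_5, y_5) = (1574·49103078824801 + 91·165·5147401296840, 1574·5147401296840 + 165·49103078824801) = (154576476542289374, 16204017647318325)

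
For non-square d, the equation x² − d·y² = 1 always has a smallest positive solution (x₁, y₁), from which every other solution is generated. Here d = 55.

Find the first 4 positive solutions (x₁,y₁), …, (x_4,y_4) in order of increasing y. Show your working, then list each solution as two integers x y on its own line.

89 12
15841 2136
2819609 380196
501874561 67672752

√55 = [7; 2,2,2,14, …], period ℓ=4 (even) → k=3
step 0: (7, 1)  from 7·(1,0) + (0,1)
step 1: (15, 2)  from 2·(7,1) + (1,0)
step 2: (37, 5)  from 2·(15,2) + (7,1)
step 3: (89, 12)  from 2·(37,5) + (15,2)
→ (89, 12).  Check: 89²=7921, 55·12²=7920, difference 1.
(x_2, y_2) = (89·89 + 55·12·12, 89·12 + 12·89) = (15841, 2136)
(x_3, y_3) = (89·15841 + 55·12·2136, 89·2136 + 12·15841) = (2819609, 380196)
(x_4, y_4) = (89·2819609 + 55·12·380196, 89·380196 + 12·2819609) = (501874561, 67672752)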